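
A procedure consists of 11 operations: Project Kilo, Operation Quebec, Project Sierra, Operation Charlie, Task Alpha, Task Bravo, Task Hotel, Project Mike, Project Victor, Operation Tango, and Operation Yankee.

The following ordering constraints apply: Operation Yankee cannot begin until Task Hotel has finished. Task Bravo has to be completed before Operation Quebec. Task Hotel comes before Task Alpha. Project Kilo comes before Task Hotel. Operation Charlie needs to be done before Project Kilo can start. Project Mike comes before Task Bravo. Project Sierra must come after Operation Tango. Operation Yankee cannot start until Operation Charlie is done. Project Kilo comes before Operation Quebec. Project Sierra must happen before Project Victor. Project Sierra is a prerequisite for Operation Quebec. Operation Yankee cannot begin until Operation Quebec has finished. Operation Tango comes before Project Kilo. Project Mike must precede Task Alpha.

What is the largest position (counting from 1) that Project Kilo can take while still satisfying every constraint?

The operations that are forced after Project Kilo, directly or by a chain of constraints, are Operation Quebec, Task Alpha, Task Hotel, Operation Yankee. That's 4 operations.
So at least 4 operations follow Project Kilo, putting Project Kilo no later than position 7. That position is achievable by scheduling everything else first.

7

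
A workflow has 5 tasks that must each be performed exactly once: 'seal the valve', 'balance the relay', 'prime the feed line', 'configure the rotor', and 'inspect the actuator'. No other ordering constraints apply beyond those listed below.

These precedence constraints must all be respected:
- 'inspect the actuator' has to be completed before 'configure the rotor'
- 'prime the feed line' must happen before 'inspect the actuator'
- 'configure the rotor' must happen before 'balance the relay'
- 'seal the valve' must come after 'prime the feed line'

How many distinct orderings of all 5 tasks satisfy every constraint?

4

Only 'prime the feed line' has no prerequisites, so it must go first.
Counting all ways to extend the partial order to a total order gives 4.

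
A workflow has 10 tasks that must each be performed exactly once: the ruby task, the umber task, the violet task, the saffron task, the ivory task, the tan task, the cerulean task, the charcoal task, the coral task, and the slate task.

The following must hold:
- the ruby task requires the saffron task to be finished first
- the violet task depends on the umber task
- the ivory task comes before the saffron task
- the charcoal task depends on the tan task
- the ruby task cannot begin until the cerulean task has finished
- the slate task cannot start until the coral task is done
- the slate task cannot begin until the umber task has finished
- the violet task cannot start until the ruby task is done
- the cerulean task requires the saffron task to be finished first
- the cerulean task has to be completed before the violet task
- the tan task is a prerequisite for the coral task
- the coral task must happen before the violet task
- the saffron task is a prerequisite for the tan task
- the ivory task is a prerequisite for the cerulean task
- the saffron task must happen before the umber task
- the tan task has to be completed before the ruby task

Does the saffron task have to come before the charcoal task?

Chaining the stated constraints: the saffron task → the tan task → the charcoal task.
So the saffron task must precede the charcoal task in any valid ordering.

Yes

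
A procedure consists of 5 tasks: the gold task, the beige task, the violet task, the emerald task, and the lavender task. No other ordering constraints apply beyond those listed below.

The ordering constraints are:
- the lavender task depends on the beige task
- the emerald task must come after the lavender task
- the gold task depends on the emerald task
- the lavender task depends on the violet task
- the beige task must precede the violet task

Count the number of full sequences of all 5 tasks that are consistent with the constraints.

Only the beige task has no prerequisites, so it must go first.
Continuing from there, at each step only one task has all its prerequisites placed, so the ordering is fully determined — there is exactly 1.

1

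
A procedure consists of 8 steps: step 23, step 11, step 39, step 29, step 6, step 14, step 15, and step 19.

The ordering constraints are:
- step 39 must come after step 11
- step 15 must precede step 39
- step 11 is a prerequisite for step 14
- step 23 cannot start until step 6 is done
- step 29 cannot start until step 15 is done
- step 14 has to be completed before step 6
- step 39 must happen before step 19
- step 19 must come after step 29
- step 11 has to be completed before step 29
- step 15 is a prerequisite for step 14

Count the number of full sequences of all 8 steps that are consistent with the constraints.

80

2 steps have no prerequisites (step 11, step 15), so any of them could come first.
Counting all ways to extend the partial order to a total order gives 80.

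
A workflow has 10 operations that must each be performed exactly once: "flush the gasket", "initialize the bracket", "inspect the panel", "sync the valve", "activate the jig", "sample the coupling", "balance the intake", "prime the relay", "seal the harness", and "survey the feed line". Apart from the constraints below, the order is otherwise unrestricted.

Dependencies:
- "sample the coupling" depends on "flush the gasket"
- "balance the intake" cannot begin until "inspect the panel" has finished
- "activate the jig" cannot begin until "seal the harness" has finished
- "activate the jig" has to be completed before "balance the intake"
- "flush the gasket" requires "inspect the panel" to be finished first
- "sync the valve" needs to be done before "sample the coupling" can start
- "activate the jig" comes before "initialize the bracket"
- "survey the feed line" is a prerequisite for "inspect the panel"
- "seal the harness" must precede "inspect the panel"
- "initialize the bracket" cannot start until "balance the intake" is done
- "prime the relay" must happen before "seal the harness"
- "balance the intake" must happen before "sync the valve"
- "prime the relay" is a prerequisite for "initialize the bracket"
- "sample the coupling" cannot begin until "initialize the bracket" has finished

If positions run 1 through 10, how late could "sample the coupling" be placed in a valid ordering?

10

Nothing depends on "sample the coupling", so it can be the final operation, position 10.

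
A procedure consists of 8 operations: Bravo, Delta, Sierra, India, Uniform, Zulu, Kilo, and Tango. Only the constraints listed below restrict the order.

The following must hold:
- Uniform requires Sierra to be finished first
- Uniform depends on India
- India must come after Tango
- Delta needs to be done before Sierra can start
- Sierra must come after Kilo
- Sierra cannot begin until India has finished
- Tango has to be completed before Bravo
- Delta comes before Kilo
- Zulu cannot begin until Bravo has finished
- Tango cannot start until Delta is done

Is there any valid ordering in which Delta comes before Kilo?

The constraints force Delta before Kilo, so yes — every valid ordering has Delta earlier.

Yes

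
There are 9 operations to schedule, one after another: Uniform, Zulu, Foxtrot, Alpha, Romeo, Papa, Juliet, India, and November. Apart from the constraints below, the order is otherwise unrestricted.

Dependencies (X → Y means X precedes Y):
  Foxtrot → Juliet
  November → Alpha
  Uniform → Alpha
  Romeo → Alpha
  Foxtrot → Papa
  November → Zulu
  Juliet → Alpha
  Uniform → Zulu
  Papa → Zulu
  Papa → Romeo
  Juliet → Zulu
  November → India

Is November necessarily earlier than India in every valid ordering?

Following the dependencies: November → India.
Hence November necessarily comes before India.

Yes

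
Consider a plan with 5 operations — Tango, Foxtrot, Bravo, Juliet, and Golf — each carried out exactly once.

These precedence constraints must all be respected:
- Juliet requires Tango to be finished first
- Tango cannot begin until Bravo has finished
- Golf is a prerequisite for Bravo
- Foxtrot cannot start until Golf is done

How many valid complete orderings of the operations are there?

4

Only Golf has no prerequisites, so it must go first.
Counting all ways to extend the partial order to a total order gives 4.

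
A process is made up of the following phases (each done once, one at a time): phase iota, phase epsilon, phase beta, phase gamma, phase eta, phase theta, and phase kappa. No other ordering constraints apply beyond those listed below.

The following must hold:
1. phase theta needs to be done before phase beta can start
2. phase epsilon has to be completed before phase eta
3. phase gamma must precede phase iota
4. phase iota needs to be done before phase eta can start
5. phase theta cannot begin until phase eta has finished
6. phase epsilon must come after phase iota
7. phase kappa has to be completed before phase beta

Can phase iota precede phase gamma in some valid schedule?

No

There is a dependency chain phase gamma → phase iota, so phase iota always comes after phase gamma.
So no valid ordering can have phase iota before phase gamma.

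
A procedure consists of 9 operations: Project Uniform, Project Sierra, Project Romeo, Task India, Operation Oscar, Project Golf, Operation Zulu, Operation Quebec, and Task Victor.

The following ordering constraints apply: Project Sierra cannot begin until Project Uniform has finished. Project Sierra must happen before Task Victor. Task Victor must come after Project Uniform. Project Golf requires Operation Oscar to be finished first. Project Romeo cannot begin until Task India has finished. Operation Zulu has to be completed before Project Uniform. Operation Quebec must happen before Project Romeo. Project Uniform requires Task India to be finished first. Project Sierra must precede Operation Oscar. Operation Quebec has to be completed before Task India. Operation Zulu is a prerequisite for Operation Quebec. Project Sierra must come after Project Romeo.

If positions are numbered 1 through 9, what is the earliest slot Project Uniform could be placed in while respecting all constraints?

The operations that are forced before Project Uniform, directly or transitively, are Task India, Operation Zulu, Operation Quebec. That's 3 operations.
With 3 mandatory predecessors, the earliest Project Uniform can sit is position 3+1 = 4, and placing just those 3 first achieves it.

4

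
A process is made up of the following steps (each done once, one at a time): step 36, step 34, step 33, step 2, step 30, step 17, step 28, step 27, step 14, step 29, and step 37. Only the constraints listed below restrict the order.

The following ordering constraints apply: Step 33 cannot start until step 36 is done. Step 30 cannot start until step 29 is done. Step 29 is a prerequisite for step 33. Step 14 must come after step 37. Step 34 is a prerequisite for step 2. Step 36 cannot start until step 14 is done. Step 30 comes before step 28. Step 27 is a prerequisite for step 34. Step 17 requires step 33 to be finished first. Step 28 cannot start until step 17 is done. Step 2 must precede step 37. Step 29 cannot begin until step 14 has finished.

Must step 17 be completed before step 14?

In fact the dependencies run the other way: step 14 → step 36 → step 33 → step 17.
So step 17 never precedes step 14.

No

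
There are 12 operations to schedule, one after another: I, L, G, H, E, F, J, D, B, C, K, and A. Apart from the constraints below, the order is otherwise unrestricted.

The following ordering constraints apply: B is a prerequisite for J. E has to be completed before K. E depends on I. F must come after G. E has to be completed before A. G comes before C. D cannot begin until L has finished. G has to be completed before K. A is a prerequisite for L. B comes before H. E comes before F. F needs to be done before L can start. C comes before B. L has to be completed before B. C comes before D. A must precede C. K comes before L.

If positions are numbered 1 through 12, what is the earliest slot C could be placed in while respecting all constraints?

Every operation that must precede C has to come before it. Tracing all chains that end at C, those operations are: I, G, E, A — 4 in total.
With 4 mandatory predecessors, the earliest C can sit is position 4+1 = 5, and placing just those 4 first achieves it.

5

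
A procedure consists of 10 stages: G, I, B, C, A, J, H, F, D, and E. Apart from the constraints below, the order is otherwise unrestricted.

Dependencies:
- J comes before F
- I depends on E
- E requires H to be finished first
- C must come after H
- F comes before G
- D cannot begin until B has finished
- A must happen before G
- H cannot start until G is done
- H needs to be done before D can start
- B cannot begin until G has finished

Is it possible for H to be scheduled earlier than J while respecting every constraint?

There is a dependency chain J → F → G → H, so H always comes after J.
So no valid ordering can have H before J.

No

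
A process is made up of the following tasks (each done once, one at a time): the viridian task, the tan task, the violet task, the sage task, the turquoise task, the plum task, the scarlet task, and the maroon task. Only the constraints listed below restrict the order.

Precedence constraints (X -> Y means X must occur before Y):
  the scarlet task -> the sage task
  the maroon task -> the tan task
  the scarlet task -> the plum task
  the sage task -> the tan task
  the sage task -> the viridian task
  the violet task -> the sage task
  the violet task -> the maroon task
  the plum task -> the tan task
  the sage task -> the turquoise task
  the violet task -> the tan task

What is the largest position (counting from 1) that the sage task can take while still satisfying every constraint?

Following every chain forward from the sage task, the tasks that must come later are the viridian task, the tan task, the turquoise task — 3 of them.
So at least 3 tasks follow the sage task, putting the sage task no later than position 5. That position is achievable by scheduling everything else first.

5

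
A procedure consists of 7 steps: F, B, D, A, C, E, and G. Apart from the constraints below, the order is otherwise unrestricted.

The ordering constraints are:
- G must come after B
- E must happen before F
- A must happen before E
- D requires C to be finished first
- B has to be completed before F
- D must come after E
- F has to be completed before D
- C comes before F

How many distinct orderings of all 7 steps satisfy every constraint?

The steps with no prerequisites are B, A, C; any of them can be placed first.
Counting all ways to extend the partial order to a total order gives 54.

54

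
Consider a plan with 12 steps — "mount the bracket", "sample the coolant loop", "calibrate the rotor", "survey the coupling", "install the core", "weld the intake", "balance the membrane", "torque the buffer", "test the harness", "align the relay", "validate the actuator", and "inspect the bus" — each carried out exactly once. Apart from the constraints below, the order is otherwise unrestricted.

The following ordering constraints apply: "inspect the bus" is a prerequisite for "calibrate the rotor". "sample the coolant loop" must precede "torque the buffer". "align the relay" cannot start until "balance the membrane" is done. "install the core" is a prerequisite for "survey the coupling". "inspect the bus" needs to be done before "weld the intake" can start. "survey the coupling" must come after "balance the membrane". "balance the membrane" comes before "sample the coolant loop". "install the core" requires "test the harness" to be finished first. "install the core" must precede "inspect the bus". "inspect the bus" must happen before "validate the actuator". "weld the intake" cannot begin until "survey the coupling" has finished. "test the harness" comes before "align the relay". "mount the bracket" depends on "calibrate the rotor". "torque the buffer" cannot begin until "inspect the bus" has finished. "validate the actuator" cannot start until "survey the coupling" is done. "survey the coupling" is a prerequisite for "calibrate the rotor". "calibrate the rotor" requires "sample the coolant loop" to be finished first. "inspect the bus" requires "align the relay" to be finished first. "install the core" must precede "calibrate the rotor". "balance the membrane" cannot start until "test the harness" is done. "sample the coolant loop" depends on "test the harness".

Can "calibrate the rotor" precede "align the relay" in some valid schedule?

No

Following "align the relay" → "inspect the bus" → "calibrate the rotor", "align the relay" must precede "calibrate the rotor" in every valid ordering.
So no valid ordering can have "calibrate the rotor" before "align the relay".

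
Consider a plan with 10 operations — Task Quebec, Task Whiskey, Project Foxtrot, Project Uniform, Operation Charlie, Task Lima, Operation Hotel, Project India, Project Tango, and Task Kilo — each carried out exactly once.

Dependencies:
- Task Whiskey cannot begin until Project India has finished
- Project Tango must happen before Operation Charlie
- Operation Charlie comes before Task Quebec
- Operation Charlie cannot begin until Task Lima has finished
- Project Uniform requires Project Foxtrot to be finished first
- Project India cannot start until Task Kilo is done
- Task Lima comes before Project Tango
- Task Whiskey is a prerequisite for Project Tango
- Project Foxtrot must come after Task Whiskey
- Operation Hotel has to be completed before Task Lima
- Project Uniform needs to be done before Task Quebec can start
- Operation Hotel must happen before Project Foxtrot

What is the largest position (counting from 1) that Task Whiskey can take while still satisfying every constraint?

Following every chain forward from Task Whiskey, the operations that must come later are Task Quebec, Project Foxtrot, Project Uniform, Operation Charlie, Project Tango — 5 of them.
So at least 5 operations follow Task Whiskey, putting Task Whiskey no later than position 5. That position is achievable by scheduling everything else first.

5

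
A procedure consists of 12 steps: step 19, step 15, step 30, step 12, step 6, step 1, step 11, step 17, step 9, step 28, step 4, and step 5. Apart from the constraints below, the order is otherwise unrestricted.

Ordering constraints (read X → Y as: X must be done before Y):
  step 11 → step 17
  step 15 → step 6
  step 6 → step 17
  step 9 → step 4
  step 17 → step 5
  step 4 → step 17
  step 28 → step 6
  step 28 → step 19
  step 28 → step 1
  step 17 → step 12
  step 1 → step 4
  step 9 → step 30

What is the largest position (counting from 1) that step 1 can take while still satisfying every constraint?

8

The steps that are forced after step 1, directly or by a chain of constraints, are step 12, step 17, step 4, step 5. That's 4 steps.
With 4 mandatory successors out of 12 steps total, the latest slot for step 1 is 12−4 = 8, and it's reachable by doing all non-successors before step 1.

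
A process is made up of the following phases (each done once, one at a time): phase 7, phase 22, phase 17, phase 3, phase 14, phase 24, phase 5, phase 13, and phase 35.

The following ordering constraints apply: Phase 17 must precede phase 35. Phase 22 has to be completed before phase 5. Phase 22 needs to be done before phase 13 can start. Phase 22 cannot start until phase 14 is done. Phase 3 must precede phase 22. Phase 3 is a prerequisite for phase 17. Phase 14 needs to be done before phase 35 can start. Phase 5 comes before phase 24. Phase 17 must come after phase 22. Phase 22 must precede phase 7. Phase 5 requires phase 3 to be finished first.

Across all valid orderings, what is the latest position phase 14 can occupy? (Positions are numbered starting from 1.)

2

The phases that are forced after phase 14, directly or by a chain of constraints, are phase 7, phase 22, phase 17, phase 24, phase 5, phase 13, phase 35. That's 7 phases.
With 7 mandatory successors out of 9 phases total, the latest slot for phase 14 is 9−7 = 2, and it's reachable by doing all non-successors before phase 14.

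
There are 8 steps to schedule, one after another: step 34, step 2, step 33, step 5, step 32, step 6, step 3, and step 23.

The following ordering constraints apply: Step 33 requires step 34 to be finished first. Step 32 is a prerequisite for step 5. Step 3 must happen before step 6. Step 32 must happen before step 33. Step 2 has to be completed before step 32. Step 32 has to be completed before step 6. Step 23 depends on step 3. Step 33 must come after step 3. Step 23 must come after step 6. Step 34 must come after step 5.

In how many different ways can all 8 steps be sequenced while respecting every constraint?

39

The steps with no prerequisites are step 2, step 3; any of them can be placed first.
Systematically extending each partial ordering one step at a time and counting, there are 39 complete orderings.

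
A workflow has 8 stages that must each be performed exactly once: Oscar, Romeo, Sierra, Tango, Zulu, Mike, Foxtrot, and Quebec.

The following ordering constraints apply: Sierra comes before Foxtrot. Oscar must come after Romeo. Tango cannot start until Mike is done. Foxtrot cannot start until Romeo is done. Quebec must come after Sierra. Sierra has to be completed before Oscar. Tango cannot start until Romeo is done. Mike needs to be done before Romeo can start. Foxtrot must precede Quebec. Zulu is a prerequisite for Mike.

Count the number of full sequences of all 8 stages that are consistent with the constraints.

51

2 stages have no prerequisites (Sierra, Zulu), so any of them could come first.
Counting all ways to extend the partial order to a total order gives 51.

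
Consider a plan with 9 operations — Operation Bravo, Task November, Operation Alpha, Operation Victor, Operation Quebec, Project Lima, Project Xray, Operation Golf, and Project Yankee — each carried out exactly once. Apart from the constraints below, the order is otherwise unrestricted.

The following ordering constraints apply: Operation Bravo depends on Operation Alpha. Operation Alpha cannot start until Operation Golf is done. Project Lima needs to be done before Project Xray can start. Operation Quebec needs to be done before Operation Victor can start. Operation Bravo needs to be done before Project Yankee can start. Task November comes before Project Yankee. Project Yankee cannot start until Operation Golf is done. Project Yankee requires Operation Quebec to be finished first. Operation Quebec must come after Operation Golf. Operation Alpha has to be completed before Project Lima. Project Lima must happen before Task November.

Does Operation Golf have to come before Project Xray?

Following the dependencies: Operation Golf → Operation Alpha → Project Lima → Project Xray.
So Operation Golf must precede Project Xray in any valid ordering.

Yes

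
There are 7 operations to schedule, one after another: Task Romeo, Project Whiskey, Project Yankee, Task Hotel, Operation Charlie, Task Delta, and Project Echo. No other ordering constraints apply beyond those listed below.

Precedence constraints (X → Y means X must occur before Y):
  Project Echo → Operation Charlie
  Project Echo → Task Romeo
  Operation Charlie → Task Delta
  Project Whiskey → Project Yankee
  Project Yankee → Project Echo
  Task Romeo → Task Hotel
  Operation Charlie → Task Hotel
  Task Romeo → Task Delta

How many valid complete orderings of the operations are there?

Project Whiskey is the only operation with nothing required before it, so every ordering starts there.
Counting all ways to extend the partial order to a total order gives 4.

4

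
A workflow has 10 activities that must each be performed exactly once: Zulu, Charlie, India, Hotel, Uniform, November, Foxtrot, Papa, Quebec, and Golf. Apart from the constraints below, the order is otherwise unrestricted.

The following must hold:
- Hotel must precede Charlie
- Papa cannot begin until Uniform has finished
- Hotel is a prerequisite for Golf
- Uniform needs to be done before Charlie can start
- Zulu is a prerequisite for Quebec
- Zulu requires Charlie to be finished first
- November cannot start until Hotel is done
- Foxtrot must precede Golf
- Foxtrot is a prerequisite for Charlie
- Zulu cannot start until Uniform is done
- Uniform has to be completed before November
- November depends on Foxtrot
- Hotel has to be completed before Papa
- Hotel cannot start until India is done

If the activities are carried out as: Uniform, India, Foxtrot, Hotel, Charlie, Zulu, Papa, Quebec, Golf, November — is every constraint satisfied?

Yes

Checking each listed constraint against this order: for instance, Uniform is in position 1 and November in position 10, so that constraint holds — and the remaining constraints check out the same way.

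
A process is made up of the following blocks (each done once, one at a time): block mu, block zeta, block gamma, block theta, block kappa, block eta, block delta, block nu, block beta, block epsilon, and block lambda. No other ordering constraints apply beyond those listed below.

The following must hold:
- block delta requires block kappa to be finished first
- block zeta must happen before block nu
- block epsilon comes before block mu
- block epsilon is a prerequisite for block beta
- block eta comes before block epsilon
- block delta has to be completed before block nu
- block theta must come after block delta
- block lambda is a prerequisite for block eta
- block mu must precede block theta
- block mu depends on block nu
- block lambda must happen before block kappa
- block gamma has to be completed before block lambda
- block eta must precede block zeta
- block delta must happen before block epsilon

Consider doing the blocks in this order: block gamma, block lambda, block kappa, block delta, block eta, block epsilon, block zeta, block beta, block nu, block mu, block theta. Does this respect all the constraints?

Going through the constraints one by one, each required predecessor appears earlier in the sequence than its dependent — e.g. block delta (position 4) is before block theta (position 11), as required.

Yes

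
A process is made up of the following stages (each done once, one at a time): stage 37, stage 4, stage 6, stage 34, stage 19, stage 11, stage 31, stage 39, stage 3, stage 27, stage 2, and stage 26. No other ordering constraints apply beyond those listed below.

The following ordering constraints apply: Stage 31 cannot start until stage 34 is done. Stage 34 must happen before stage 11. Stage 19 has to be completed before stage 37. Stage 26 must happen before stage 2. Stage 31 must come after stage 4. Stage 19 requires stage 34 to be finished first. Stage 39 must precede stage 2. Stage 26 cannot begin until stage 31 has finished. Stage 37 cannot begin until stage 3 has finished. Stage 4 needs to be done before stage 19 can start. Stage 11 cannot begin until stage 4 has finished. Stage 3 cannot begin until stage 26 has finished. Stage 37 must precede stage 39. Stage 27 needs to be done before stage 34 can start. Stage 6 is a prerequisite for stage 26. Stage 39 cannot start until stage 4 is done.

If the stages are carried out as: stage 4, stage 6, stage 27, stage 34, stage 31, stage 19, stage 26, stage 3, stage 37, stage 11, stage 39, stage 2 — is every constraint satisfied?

Going through the constraints one by one, each required predecessor appears earlier in the sequence than its dependent — e.g. stage 4 (position 1) is before stage 39 (position 11), as required.

Yes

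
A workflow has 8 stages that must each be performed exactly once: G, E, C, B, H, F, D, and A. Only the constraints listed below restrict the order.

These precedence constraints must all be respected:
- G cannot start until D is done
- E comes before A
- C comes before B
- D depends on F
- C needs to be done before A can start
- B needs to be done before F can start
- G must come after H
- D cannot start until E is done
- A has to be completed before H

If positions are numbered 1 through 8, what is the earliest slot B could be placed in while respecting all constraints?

Working backwards through the constraints from B, its only required predecessor is C.
With 1 mandatory predecessor, the earliest B can sit is position 1+1 = 2, and placing just that one first achieves it.

2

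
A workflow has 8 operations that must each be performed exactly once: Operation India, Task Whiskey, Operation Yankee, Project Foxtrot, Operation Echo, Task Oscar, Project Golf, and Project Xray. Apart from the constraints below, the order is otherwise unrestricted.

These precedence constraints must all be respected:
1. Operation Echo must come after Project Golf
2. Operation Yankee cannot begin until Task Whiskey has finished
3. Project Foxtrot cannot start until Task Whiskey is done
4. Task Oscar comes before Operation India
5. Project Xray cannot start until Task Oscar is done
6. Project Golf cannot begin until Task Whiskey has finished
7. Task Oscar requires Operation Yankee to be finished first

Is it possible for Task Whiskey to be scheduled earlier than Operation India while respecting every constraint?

Yes

Task Whiskey is actually forced before Operation India by the constraints, so certainly some valid ordering has Task Whiskey first.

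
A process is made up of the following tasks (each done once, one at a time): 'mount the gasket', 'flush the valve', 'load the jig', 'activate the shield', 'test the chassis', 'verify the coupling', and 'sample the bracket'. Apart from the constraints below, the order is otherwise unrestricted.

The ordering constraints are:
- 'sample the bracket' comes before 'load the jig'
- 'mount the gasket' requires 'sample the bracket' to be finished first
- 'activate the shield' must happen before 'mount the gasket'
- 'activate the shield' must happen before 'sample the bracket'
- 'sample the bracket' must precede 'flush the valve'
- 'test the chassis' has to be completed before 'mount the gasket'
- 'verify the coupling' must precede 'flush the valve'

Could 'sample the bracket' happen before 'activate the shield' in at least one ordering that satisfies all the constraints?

The constraints give a chain 'activate the shield' → 'sample the bracket', which forces 'activate the shield' before 'sample the bracket'.
Hence 'sample the bracket' can never be scheduled before 'activate the shield'.

No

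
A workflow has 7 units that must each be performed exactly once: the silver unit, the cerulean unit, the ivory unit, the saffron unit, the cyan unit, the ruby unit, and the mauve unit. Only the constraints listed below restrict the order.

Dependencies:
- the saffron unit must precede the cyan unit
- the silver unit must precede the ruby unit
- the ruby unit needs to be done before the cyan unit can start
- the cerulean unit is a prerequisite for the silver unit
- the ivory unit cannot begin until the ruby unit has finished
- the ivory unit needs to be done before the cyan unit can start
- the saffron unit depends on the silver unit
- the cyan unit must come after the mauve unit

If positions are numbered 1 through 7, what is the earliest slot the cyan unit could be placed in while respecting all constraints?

7

Every unit that must precede the cyan unit has to come before it. Tracing all chains that end at the cyan unit, those units are: the silver unit, the cerulean unit, the ivory unit, the saffron unit, the ruby unit, the mauve unit — 6 in total.
With 6 mandatory predecessors, the earliest the cyan unit can sit is position 6+1 = 7, and placing just those 6 first achieves it.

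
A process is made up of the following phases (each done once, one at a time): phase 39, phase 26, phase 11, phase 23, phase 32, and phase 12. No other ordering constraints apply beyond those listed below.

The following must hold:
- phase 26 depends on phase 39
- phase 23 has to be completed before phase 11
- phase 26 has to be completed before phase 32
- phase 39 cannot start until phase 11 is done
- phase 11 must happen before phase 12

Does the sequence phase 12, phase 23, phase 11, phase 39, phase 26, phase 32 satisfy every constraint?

Here phase 11 comes after phase 12.
That contradicts the constraint that phase 11 must precede phase 12.

No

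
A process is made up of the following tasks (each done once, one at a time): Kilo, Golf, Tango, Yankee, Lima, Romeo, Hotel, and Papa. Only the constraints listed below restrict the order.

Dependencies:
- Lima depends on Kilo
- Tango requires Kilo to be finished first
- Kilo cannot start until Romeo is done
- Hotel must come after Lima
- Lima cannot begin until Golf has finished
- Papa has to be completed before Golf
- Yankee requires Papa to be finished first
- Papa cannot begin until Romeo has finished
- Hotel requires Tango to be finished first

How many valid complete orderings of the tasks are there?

Only Romeo has no prerequisites, so it must go first.
Enumerating by repeatedly choosing an available task (one whose prerequisites are all placed) gives 49 distinct complete orderings.

49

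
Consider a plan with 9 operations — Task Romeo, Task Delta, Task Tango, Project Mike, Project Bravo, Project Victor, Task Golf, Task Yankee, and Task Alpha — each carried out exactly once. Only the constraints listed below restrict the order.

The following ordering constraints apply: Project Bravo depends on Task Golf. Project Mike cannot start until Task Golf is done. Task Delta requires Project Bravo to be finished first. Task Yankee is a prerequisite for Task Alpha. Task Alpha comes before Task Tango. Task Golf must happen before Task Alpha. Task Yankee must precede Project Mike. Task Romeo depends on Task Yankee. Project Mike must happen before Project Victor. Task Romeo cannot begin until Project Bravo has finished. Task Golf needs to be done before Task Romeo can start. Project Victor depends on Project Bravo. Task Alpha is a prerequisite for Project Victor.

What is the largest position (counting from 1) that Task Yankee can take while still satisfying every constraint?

Every operation that must follow Task Yankee has to come after it. Tracing all chains starting from Task Yankee, those operations are: Task Romeo, Task Tango, Project Mike, Project Victor, Task Alpha — 5 in total.
So at least 5 operations follow Task Yankee, putting Task Yankee no later than position 4. That position is achievable by scheduling everything else first.

4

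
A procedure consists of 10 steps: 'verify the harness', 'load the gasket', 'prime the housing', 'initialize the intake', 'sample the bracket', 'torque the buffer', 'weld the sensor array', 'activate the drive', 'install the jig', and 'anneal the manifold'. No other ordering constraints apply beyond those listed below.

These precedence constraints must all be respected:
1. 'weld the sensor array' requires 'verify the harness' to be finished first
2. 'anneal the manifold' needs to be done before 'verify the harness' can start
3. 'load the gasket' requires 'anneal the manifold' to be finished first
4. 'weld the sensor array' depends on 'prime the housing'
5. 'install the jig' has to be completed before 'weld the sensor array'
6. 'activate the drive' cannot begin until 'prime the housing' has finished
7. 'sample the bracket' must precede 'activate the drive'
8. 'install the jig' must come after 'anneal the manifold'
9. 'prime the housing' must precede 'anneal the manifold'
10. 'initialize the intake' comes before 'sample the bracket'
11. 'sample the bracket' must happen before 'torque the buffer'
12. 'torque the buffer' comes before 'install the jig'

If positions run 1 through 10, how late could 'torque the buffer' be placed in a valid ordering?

8

Every step that must follow 'torque the buffer' has to come after it. Tracing all chains starting from 'torque the buffer', those steps are: 'weld the sensor array', 'install the jig' — 2 in total.
With 2 mandatory successors out of 10 steps total, the latest slot for 'torque the buffer' is 10−2 = 8, and it's reachable by doing all non-successors before 'torque the buffer'.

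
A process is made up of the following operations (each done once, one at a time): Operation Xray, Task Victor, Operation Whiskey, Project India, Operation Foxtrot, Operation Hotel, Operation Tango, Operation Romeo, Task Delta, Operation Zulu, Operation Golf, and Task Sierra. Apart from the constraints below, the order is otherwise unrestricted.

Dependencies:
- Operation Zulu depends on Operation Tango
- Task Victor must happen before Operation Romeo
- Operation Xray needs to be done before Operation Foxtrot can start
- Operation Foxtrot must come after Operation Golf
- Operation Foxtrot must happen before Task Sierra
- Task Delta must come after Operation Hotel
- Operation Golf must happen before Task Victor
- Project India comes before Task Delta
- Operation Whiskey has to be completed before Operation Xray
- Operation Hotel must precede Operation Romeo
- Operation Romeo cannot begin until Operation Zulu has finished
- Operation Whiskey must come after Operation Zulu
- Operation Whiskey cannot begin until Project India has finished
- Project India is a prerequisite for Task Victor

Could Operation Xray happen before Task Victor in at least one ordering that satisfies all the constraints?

Nothing in the constraints forces Task Victor before Operation Xray — there is no chain from Task Victor to Operation Xray.
So a valid ordering placing Operation Xray earlier than Task Victor exists.

Yes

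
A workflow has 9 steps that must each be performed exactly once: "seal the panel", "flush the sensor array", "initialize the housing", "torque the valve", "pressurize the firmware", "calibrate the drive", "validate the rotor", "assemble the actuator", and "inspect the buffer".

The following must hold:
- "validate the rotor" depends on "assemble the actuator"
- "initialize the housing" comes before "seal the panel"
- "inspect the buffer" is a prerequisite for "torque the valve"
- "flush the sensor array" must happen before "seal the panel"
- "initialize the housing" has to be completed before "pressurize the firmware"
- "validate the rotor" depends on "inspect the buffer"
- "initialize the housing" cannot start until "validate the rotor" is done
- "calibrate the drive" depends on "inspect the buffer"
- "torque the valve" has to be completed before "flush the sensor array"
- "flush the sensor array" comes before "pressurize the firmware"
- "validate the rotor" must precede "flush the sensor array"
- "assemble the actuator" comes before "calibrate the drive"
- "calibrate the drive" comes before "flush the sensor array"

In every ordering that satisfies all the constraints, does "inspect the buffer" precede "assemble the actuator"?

No

Nothing in the constraints links "inspect the buffer" and "assemble the actuator"; they are unordered relative to each other.
A valid ordering placing "assemble the actuator" before "inspect the buffer" exists, so the answer is no.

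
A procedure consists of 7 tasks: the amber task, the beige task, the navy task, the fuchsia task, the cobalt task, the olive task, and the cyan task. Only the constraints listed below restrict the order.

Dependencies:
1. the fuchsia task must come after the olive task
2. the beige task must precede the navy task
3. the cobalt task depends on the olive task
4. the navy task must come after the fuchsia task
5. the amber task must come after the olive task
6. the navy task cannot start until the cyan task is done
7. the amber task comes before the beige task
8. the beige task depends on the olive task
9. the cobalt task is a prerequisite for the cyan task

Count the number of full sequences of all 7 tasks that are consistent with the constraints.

30

Only the olive task has no prerequisites, so it must go first.
Enumerating by repeatedly choosing an available task (one whose prerequisites are all placed) gives 30 distinct complete orderings.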